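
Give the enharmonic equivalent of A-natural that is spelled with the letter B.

Bbb

A is pitch class 9. The letter B alone is pitch class 11.
To reach pitch class 9 from B requires an offset of -2 semitones, i.e. double flat: Bbb.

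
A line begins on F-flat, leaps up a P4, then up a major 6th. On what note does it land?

Gb

A perfect fourth up from Fb is Bbb (letter B, 5 semitones up).
A major sixth up from Bbb is Gb (letter G, 9 semitones up).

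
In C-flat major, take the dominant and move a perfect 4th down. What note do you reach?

The dominant of Cb major is Gb.
A perfect fourth (5 semitones) below Gb lands on the letter D, giving Db.

Db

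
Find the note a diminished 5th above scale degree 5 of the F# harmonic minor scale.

Scale degree 5 of F# harmonic minor is C#.
A diminished fifth (6 semitones) above C# lands on the letter G, giving G.

G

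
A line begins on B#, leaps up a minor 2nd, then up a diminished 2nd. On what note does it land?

A minor second up from B# is C# (letter C, 1 semitone up).
A diminished second up from C# is Db (letter D, 0 semitones up).

Db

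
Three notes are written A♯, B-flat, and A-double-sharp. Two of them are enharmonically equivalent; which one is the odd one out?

A##

In 12-tone equal temperament, enharmonic equivalents share a pitch class. A# is pitch class 10; Bb is pitch class 10; A## is pitch class 11.
A# and Bb share pitch class 10, while A## is pitch class 11.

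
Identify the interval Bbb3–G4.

Counting letters B–C–D–E–F–G gives a sixth.
Bbb→G = 10 semitones, 1 wider than the major sixth (9), so augmented.

augmented sixth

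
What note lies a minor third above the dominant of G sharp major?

F#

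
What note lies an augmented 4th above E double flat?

E up a perfect fourth is A, so the target letter is A.
From Ebb, an augmented fourth is 6 semitones up: Ab.

Ab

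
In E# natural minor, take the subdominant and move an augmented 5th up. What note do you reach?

E##

The subdominant of E# natural minor is A#.
An augmented fifth (8 semitones) above A# lands on the letter E, giving E##.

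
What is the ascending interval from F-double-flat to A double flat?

major third

The letter names run F→A, a span of 2 letter steps, so the interval is some kind of third.
Fbb to Abb is 4 semitones. A major third is 4, so 4 makes it major.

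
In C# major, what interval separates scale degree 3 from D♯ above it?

minor seventh

Scale degree 3 of C# major is E#.
E# up to D#: letters E→D make it a seventh; 10 semitones makes it minor.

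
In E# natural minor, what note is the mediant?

Degree 3 takes the letter 2 steps above E, which is G.
In natural minor, degree 3 sits 3 semitones above the tonic. E# + 3 semitones is pitch class 8, spelled on G as G#.

G#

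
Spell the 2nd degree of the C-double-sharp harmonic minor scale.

D##

Degree 2 takes the letter 1 step above C, which is D.
In harmonic minor, degree 2 sits 2 semitones above the tonic. C## + 2 semitones is pitch class 4, spelled on D as D##.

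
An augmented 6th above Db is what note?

A sixth above D lands on the letter B.
An augmented sixth spans 10 semitones, so Db moves to pitch class 11. On the letter B that is B.

B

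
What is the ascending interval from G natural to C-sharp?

augmented fourth

Counting letters G–A–B–C gives a fourth.
G→C# = 6 semitones, 1 wider than the perfect fourth (5), so augmented.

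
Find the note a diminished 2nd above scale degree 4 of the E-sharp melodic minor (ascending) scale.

Bb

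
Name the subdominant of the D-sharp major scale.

G#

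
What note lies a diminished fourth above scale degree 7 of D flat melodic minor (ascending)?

Scale degree 7 of Db melodic minor (ascending) is C.
A diminished fourth (4 semitones) above C lands on the letter F, giving Fb.

Fb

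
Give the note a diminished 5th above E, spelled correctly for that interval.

Bb

A fifth above E lands on the letter B.
A diminished fifth spans 6 semitones, so E moves to pitch class 10. On the letter B that is Bb.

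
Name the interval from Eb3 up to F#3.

augmented second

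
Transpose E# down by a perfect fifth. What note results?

A#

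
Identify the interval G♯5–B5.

minor third

Counting letters G–A–B gives a third.
G#→B = 3 semitones, 1 narrower than the major third (4), so minor.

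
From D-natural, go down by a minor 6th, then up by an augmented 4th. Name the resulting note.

A minor sixth down from D is F# (letter F, 8 semitones down).
An augmented fourth up from F# is B# (letter B, 6 semitones up).

B#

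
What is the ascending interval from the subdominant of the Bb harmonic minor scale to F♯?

The subdominant of Bb harmonic minor is Eb.
Eb up to F#: letters E→F make it a second; 3 semitones makes it augmented.

augmented second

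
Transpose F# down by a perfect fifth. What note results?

A fifth below F lands on the letter B.
A perfect fifth spans 7 semitones, so F# moves to pitch class 11. On the letter B that is B.

B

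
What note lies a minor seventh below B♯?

C##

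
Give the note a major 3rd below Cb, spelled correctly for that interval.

Abb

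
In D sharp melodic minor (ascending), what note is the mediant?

Degree 3 takes the letter 2 steps above D, which is F.
In melodic minor (ascending), degree 3 sits 3 semitones above the tonic. D# + 3 semitones is pitch class 6, spelled on F as F#.

F#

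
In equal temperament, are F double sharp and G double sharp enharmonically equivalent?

F## is pitch class 7; G## is pitch class 9.
The pitch classes differ (7 vs. 9), so they are not enharmonic equivalents.

No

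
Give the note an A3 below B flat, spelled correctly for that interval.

B down a major third is G, so the target letter is G.
From Bb, an augmented third is 5 semitones down: Gbb.

Gbb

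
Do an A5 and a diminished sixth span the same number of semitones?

An augmented fifth spans 8 semitones; a diminished sixth spans 7.
The spans differ, so they are not enharmonic equivalents.

No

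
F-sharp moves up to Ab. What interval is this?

The letter names run F→A, a span of 2 letter steps, so the interval is some kind of third.
F# to Ab is 2 semitones. A major third is 4, so 2 makes it diminished.

diminished third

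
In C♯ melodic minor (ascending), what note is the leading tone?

The C# melodic minor (ascending) scale runs C# D# E F# G# A# B#.
Degree 7 is B#.

B#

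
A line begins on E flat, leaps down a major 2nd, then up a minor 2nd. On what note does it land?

A major second down from Eb is Db (letter D, 2 semitones down).
A minor second up from Db is Ebb (letter E, 1 semitone up).

Ebb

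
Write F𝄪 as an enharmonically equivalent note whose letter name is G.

G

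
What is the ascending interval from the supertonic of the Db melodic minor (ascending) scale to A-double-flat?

diminished fourth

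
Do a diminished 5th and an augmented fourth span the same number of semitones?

Yes

A diminished fifth spans 6 semitones; an augmented fourth spans 6.
They are enharmonically equivalent.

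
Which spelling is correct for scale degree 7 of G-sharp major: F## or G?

F##

Each scale degree takes a distinct letter name. Degree 7 of a scale on G must use the letter F.
F## and G are enharmonically the same pitch, but only F## uses the letter F, so it is the correct spelling here.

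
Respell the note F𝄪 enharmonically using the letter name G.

G

F## is pitch class 7. The letter G alone is pitch class 7.
Pitch class 7 on G needs no accidental: G.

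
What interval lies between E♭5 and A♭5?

perfect fourth

Counting letters E–F–G–A gives a fourth.
Eb→Ab = 5 semitones, exactly the perfect fourth.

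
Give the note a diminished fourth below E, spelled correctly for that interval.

B#

E down a perfect fourth is B, so the target letter is B.
From E, a diminished fourth is 4 semitones down: B#.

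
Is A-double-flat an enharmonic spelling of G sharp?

No

Two spellings are enharmonically equivalent only if they share a pitch class.
Here Abb → 7, G# → 8; 7 ≠ 8, so they are not.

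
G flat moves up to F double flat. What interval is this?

The letter names run G→F, a span of 6 letter steps, so the interval is some kind of seventh.
Gb to Fbb is 9 semitones. A major seventh is 11, so 9 makes it diminished.

diminished seventh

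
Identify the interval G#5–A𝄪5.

augmented second

The letter names run G→A, a span of 1 letter step, so the interval is some kind of second.
G# to A## is 3 semitones. A major second is 2, so 3 makes it augmented.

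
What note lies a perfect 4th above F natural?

Bb

F up a perfect fourth is Bb, so the target letter is B.
From F, a perfect fourth is 5 semitones up: Bb.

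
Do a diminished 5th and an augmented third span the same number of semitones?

A diminished fifth spans 6 semitones; an augmented third spans 5.
The spans differ, so they are not enharmonic equivalents.

No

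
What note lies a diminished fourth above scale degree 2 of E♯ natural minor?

Scale degree 2 of E# natural minor is F##.
A diminished fourth (4 semitones) above F## lands on the letter B, giving B.

B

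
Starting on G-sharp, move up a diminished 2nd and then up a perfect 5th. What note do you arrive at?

Eb

A diminished second up from G# is Ab (letter A, 0 semitones up).
A perfect fifth up from Ab is Eb (letter E, 7 semitones up).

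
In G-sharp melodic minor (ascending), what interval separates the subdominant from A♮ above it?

minor sixth

The subdominant of G# melodic minor (ascending) is C#.
C# up to A: letters C→A make it a sixth; 8 semitones makes it minor.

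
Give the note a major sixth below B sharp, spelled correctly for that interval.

A sixth below B lands on the letter D.
A major sixth spans 9 semitones, so B# moves to pitch class 3. On the letter D that is D#.

D#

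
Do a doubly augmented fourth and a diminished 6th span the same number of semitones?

Yes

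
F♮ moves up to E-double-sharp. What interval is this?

doubly augmented seventh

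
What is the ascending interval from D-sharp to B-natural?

The letter names run D→B, a span of 5 letter steps, so the interval is some kind of sixth.
D# to B is 8 semitones. A major sixth is 9, so 8 makes it minor.

minor sixth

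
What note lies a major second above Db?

A second above D lands on the letter E.
A major second spans 2 semitones, so Db moves to pitch class 3. On the letter E that is Eb.

Eb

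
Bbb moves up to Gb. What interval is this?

major sixth

The letter names run B→G, a span of 5 letter steps, so the interval is some kind of sixth.
Bbb to Gb is 9 semitones. A major sixth is 9, so 9 makes it major.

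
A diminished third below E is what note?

A third below E lands on the letter C.
A diminished third spans 2 semitones, so E moves to pitch class 2. On the letter C that is C##.

C##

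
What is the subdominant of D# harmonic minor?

Degree 4 takes the letter 3 steps above D, which is G.
In harmonic minor, degree 4 sits 5 semitones above the tonic. D# + 5 semitones is pitch class 8, spelled on G as G#.

G#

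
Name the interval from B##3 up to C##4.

Counting letters B–C gives a second.
B##→C## = 1 semitone, 1 narrower than the major second (2), so minor.

minor second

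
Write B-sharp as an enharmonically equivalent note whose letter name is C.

C

Plain C sits at the same pitch as B#, so on the letter C the same pitch needs a natural: C.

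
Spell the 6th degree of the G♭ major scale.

Eb

Degree 6 takes the letter 5 steps above G, which is E.
In major, degree 6 sits 9 semitones above the tonic. Gb + 9 semitones is pitch class 3, spelled on E as Eb.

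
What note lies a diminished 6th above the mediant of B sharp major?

B

The mediant of B# major is D##.
A diminished sixth (7 semitones) above D## lands on the letter B, giving B.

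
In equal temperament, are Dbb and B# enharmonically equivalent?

Yes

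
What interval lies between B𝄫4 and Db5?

major third

Counting letters B–C–D gives a third.
Bbb→Db = 4 semitones, exactly the major third.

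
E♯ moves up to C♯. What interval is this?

minor sixth

Counting letters E–F–G–A–B–C gives a sixth.
E#→C# = 8 semitones, 1 narrower than the major sixth (9), so minor.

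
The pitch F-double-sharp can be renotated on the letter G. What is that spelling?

F## is pitch class 7. The letter G alone is pitch class 7.
Pitch class 7 on G needs no accidental: G.

G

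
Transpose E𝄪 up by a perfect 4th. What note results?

A fourth above E lands on the letter A.
A perfect fourth spans 5 semitones, so E## moves to pitch class 11. On the letter A that is A##.

A##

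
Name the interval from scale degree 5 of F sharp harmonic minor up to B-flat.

Scale degree 5 of F# harmonic minor is C#.
C# up to Bb: letters C→B make it a seventh; 9 semitones makes it diminished.

diminished seventh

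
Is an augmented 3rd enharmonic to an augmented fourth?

No

An augmented third spans 5 semitones; an augmented fourth spans 6.
The spans differ, so they are not enharmonic equivalents.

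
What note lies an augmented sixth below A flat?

Cbb

A down a major sixth is C, so the target letter is C.
From Ab, an augmented sixth is 10 semitones down: Cbb.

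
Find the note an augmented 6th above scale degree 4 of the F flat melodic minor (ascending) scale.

G

Scale degree 4 of Fb melodic minor (ascending) is Bbb.
An augmented sixth (10 semitones) above Bbb lands on the letter G, giving G.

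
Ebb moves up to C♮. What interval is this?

augmented sixth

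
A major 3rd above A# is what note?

A third above A lands on the letter C.
A major third spans 4 semitones, so A# moves to pitch class 2. On the letter C that is C##.

C##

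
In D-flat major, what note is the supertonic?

Eb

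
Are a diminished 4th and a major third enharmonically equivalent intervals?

A diminished fourth spans 4 semitones; a major third spans 4.
They are enharmonically equivalent.

Yes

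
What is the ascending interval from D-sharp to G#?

perfect fourth

The letter names run D→G, a span of 3 letter steps, so the interval is some kind of fourth.
D# to G# is 5 semitones. A perfect fourth is 5, so 5 makes it perfect.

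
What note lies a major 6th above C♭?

Ab

A sixth above C lands on the letter A.
A major sixth spans 9 semitones, so Cb moves to pitch class 8. On the letter A that is Ab.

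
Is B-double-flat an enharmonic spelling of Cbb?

No

Two spellings are enharmonically equivalent only if they share a pitch class.
Here Bbb → 9, Cbb → 10; 9 ≠ 10, so they are not.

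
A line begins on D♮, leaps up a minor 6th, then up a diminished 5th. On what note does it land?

A minor sixth up from D is Bb (letter B, 8 semitones up).
A diminished fifth up from Bb is Fb (letter F, 6 semitones up).

Fb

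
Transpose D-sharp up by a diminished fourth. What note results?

A fourth above D lands on the letter G.
A diminished fourth spans 4 semitones, so D# moves to pitch class 7. On the letter G that is G.

G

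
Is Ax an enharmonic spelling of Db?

No

A## is pitch class 11; Db is pitch class 1.
The pitch classes differ (11 vs. 1), so they are not enharmonic equivalents.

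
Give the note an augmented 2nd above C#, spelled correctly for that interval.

D##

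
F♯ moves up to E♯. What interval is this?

major seventh

The letter names run F→E, a span of 6 letter steps, so the interval is some kind of seventh.
F# to E# is 11 semitones. A major seventh is 11, so 11 makes it major.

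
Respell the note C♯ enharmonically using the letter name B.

B##

Plain B sits 2 semitones below C#, so on the letter B the same pitch needs a double sharp: B##.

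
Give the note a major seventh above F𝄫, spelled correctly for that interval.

Ebb

F up a major seventh is E, so the target letter is E.
From Fbb, a major seventh is 11 semitones up: Ebb.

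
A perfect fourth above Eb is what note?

Ab

A fourth above E lands on the letter A.
A perfect fourth spans 5 semitones, so Eb moves to pitch class 8. On the letter A that is Ab.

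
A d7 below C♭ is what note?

D

C down a major seventh is Db, so the target letter is D.
From Cb, a diminished seventh is 9 semitones down: D.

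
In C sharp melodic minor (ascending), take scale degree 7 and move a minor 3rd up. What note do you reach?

Scale degree 7 of C# melodic minor (ascending) is B#.
A minor third (3 semitones) above B# lands on the letter D, giving D#.

D#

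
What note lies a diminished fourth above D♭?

Gbb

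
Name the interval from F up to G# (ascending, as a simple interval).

The letter names run F→G, a span of 1 letter step, so the interval is some kind of second.
F to G# is 3 semitones. A major second is 2, so 3 makes it augmented.

augmented second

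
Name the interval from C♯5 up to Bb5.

Counting letters C–D–E–F–G–A–B gives a seventh.
C#→Bb = 9 semitones, 2 narrower than the major seventh (11), so diminished.

diminished seventh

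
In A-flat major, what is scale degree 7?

G

Degree 7 takes the letter 6 steps above A, which is G.
In major, degree 7 sits 11 semitones above the tonic. Ab + 11 semitones is pitch class 7, spelled on G as G.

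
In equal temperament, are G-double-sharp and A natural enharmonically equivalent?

G## is pitch class 9; A is pitch class 9.
All spellings map to pitch class 9, so they are enharmonically equivalent.

Yes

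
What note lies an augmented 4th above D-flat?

D up a perfect fourth is G, so the target letter is G.
From Db, an augmented fourth is 6 semitones up: G.

G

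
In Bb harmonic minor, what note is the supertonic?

Degree 2 takes the letter 1 step above B, which is C.
In harmonic minor, degree 2 sits 2 semitones above the tonic. Bb + 2 semitones is pitch class 0, spelled on C as C.

C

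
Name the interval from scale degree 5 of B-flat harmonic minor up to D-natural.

major sixth

Scale degree 5 of Bb harmonic minor is F.
F up to D: letters F→D make it a sixth; 9 semitones makes it major.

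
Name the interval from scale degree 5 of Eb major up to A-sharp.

augmented seventh

Scale degree 5 of Eb major is Bb.
Bb up to A#: letters B→A make it a seventh; 12 semitones makes it augmented.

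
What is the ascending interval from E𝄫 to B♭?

augmented fifth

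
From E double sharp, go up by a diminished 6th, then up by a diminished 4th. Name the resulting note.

F

A diminished sixth up from E## is C# (letter C, 7 semitones up).
A diminished fourth up from C# is F (letter F, 4 semitones up).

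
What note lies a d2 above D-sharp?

Eb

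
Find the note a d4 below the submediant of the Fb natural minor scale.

The submediant of Fb natural minor is Dbb.
A diminished fourth (4 semitones) below Dbb lands on the letter A, giving Ab.

Ab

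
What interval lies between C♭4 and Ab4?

major sixth

The letter names run C→A, a span of 5 letter steps, so the interval is some kind of sixth.
Cb to Ab is 9 semitones. A major sixth is 9, so 9 makes it major.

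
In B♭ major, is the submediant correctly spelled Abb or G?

G

Each scale degree takes a distinct letter name. Degree 6 of a scale on B must use the letter G.
G and Abb are enharmonically the same pitch, but only G uses the letter G, so it is the correct spelling here.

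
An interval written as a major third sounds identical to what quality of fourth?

A major third spans 4 semitones.
A fourth spanning 4 semitones is diminished (the perfect fourth is 5).

diminished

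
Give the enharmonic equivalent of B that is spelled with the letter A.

A##

Plain A sits 2 semitones below B, so on the letter A the same pitch needs a double sharp: A##.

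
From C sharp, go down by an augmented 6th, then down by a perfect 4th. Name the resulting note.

An augmented sixth down from C# is Eb (letter E, 10 semitones down).
A perfect fourth down from Eb is Bb (letter B, 5 semitones down).

Bb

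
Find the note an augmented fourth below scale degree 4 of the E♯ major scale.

E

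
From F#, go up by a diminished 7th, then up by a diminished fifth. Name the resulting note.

Bbb

A diminished seventh up from F# is Eb (letter E, 9 semitones up).
A diminished fifth up from Eb is Bbb (letter B, 6 semitones up).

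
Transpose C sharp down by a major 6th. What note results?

E

A sixth below C lands on the letter E.
A major sixth spans 9 semitones, so C# moves to pitch class 4. On the letter E that is E.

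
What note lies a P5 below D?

G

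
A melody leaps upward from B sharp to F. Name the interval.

doubly diminished fifth

The letter names run B→F, a span of 4 letter steps, so the interval is some kind of fifth.
B# to F is 5 semitones. A perfect fifth is 7, so 5 makes it doubly diminished.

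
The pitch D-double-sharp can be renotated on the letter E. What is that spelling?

D## is pitch class 4. The letter E alone is pitch class 4.
Pitch class 4 on E needs no accidental: E.

E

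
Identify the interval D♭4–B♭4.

major sixth

Counting letters D–E–F–G–A–B gives a sixth.
Db→Bb = 9 semitones, exactly the major sixth.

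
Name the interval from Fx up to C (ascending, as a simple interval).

The letter names run F→C, a span of 4 letter steps, so the interval is some kind of fifth.
F## to C is 5 semitones. A perfect fifth is 7, so 5 makes it doubly diminished.

doubly diminished fifth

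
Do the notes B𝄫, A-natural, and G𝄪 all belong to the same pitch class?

Bbb is pitch class 9; A is pitch class 9; G## is pitch class 9.
All spellings map to pitch class 9, so they are enharmonically equivalent.

Yes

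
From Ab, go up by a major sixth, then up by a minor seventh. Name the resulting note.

Eb

A major sixth up from Ab is F (letter F, 9 semitones up).
A minor seventh up from F is Eb (letter E, 10 semitones up).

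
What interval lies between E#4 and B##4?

The letter names run E→B, a span of 4 letter steps, so the interval is some kind of fifth.
E# to B## is 8 semitones. A perfect fifth is 7, so 8 makes it augmented.

augmented fifth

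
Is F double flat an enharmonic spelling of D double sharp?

No

Fbb is pitch class 3; D## is pitch class 4.
The pitch classes differ (3 vs. 4), so they are not enharmonic equivalents.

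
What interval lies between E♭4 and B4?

The letter names run E→B, a span of 4 letter steps, so the interval is some kind of fifth.
Eb to B is 8 semitones. A perfect fifth is 7, so 8 makes it augmented.

augmented fifth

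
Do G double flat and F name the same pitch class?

Gbb is pitch class 5; F is pitch class 5.
All spellings map to pitch class 5, so they are enharmonically equivalent.

Yes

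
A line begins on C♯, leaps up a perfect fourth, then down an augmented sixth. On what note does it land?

Ab

A perfect fourth up from C# is F# (letter F, 5 semitones up).
An augmented sixth down from F# is Ab (letter A, 10 semitones down).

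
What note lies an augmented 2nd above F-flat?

A second above F lands on the letter G.
An augmented second spans 3 semitones, so Fb moves to pitch class 7. On the letter G that is G.

G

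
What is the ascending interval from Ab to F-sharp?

The letter names run A→F, a span of 5 letter steps, so the interval is some kind of sixth.
Ab to F# is 10 semitones. A major sixth is 9, so 10 makes it augmented.

augmented sixth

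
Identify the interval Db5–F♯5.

augmented third

Counting letters D–E–F gives a third.
Db→F# = 5 semitones, 1 wider than the major third (4), so augmented.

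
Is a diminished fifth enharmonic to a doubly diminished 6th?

Yes

A diminished fifth spans 6 semitones; a doubly diminished sixth spans 6.
They are enharmonically equivalent.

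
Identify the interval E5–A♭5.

diminished fourth

Counting letters E–F–G–A gives a fourth.
E→Ab = 4 semitones, 1 narrower than the perfect fourth (5), so diminished.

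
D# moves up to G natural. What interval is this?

Counting letters D–E–F–G gives a fourth.
D#→G = 4 semitones, 1 narrower than the perfect fourth (5), so diminished.

diminished fourth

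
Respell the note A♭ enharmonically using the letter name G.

G#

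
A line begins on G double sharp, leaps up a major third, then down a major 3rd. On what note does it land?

A major third up from G## is B## (letter B, 4 semitones up).
A major third down from B## is G## (letter G, 4 semitones down).

G##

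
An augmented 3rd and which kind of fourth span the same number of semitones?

perfect

An augmented third spans 5 semitones.
A fourth spanning 5 semitones is perfect (the perfect fourth is 5).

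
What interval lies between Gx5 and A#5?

minor second

The letter names run G→A, a span of 1 letter step, so the interval is some kind of second.
G## to A# is 1 semitone. A major second is 2, so 1 makes it minor.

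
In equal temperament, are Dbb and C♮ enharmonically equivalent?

Dbb is pitch class 0; C is pitch class 0.
All spellings map to pitch class 0, so they are enharmonically equivalent.

Yes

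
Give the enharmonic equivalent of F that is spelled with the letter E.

F is pitch class 5. The letter E alone is pitch class 4.
To reach pitch class 5 from E requires an offset of +1 semitone, i.e. sharp: E#.

E#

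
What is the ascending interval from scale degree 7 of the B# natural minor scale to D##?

augmented fourth

Scale degree 7 of B# natural minor is A#.
A# up to D##: letters A→D make it a fourth; 6 semitones makes it augmented.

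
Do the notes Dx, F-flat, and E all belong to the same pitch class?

Yes

D## is pitch class 4; Fb is pitch class 4; E is pitch class 4.
All spellings map to pitch class 4, so they are enharmonically equivalent.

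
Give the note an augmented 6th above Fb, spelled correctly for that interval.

D

F up a major sixth is D, so the target letter is D.
From Fb, an augmented sixth is 10 semitones up: D.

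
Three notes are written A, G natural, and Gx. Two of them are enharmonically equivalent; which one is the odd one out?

In 12-tone equal temperament, enharmonic equivalents share a pitch class. A is pitch class 9; G is pitch class 7; G## is pitch class 9.
A and G## share pitch class 9, while G is pitch class 7.

G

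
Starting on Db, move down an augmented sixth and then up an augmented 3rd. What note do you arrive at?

Ab

An augmented sixth down from Db is Fbb (letter F, 10 semitones down).
An augmented third up from Fbb is Ab (letter A, 5 semitones up).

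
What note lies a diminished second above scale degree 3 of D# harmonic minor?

Gb

Scale degree 3 of D# harmonic minor is F#.
A diminished second (0 semitones) above F# lands on the letter G, giving Gb.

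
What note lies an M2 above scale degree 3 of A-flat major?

D

Scale degree 3 of Ab major is C.
A major second (2 semitones) above C lands on the letter D, giving D.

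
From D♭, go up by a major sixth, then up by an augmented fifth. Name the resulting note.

A major sixth up from Db is Bb (letter B, 9 semitones up).
An augmented fifth up from Bb is F# (letter F, 8 semitones up).

F#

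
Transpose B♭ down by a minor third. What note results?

G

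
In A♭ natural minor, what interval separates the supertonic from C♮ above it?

The supertonic of Ab natural minor is Bb.
Bb up to C: letters B→C make it a second; 2 semitones makes it major.

major second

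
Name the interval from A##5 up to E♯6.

diminished fifth

The letter names run A→E, a span of 4 letter steps, so the interval is some kind of fifth.
A## to E# is 6 semitones. A perfect fifth is 7, so 6 makes it diminished.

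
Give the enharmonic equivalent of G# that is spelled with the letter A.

Ab

G# is pitch class 8. The letter A alone is pitch class 9.
To reach pitch class 8 from A requires an offset of -1 semitone, i.e. flat: Ab.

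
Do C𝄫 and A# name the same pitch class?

Yes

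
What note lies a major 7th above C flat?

C up a major seventh is B, so the target letter is B.
From Cb, a major seventh is 11 semitones up: Bb.

Bb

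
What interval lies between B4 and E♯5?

Counting letters B–C–D–E gives a fourth.
B→E# = 6 semitones, 1 wider than the perfect fourth (5), so augmented.

augmented fourth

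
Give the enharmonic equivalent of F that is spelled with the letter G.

Plain G sits 2 semitones above F, so on the letter G the same pitch needs a double flat: Gbb.

Gbb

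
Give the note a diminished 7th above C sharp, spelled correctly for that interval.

Bb

A seventh above C lands on the letter B.
A diminished seventh spans 9 semitones, so C# moves to pitch class 10. On the letter B that is Bb.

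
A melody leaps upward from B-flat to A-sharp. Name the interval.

Counting letters B–C–D–E–F–G–A gives a seventh.
Bb→A# = 12 semitones, 1 wider than the major seventh (11), so augmented.

augmented seventh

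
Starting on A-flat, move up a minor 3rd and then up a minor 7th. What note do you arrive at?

Bbb

A minor third up from Ab is Cb (letter C, 3 semitones up).
A minor seventh up from Cb is Bbb (letter B, 10 semitones up).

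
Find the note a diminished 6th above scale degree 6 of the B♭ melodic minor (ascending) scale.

Scale degree 6 of Bb melodic minor (ascending) is G.
A diminished sixth (7 semitones) above G lands on the letter E, giving Ebb.

Ebb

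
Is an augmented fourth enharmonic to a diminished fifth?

Yes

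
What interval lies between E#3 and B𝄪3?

augmented fifth

Counting letters E–F–G–A–B gives a fifth.
E#→B## = 8 semitones, 1 wider than the perfect fifth (7), so augmented.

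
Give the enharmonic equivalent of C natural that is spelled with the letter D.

Dbb

C is pitch class 0. The letter D alone is pitch class 2.
To reach pitch class 0 from D requires an offset of -2 semitones, i.e. double flat: Dbb.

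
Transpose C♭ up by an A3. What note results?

E

A third above C lands on the letter E.
An augmented third spans 5 semitones, so Cb moves to pitch class 4. On the letter E that is E.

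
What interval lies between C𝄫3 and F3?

Counting letters C–D–E–F gives a fourth.
Cbb→F = 7 semitones, 2 wider than the perfect fourth (5), so doubly augmented.

doubly augmented fourth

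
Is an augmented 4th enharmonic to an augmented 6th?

An augmented fourth spans 6 semitones; an augmented sixth spans 10.
The spans differ, so they are not enharmonic equivalents.

No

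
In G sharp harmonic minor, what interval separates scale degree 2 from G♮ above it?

diminished seventh

Scale degree 2 of G# harmonic minor is A#.
A# up to G: letters A→G make it a seventh; 9 semitones makes it diminished.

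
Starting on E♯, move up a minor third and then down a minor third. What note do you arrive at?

A minor third up from E# is G# (letter G, 3 semitones up).
A minor third down from G# is E# (letter E, 3 semitones down).

E#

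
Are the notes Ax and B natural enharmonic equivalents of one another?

Yes

A## = pitch class 11 and B = pitch class 11 — the same pitch class, so they are enharmonic equivalents.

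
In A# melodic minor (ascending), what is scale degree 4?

D#

The A# melodic minor (ascending) scale runs A# B# C# D# E# F## G##.
Degree 4 is D#.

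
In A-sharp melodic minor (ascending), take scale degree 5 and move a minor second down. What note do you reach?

D##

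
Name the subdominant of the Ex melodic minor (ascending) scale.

Degree 4 takes the letter 3 steps above E, which is A.
In melodic minor (ascending), degree 4 sits 5 semitones above the tonic. E## + 5 semitones is pitch class 11, spelled on A as A##.

A##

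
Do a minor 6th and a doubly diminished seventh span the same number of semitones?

A minor sixth spans 8 semitones; a doubly diminished seventh spans 8.
They are enharmonically equivalent.

Yes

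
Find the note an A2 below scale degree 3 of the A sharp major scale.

B

Scale degree 3 of A# major is C##.
An augmented second (3 semitones) below C## lands on the letter B, giving B.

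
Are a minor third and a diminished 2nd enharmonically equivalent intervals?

A minor third spans 3 semitones; a diminished second spans 0.
The spans differ, so they are not enharmonic equivalents.

No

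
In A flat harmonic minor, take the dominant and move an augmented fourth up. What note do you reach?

The dominant of Ab harmonic minor is Eb.
An augmented fourth (6 semitones) above Eb lands on the letter A, giving A.

A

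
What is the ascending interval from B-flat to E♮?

augmented fourth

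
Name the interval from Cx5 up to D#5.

minor second

The letter names run C→D, a span of 1 letter step, so the interval is some kind of second.
C## to D# is 1 semitone. A major second is 2, so 1 makes it minor.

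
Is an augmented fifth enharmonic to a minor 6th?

Yes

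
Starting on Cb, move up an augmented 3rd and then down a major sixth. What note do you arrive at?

G

An augmented third up from Cb is E (letter E, 5 semitones up).
A major sixth down from E is G (letter G, 9 semitones down).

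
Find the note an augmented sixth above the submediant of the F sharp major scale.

B##

The submediant of F# major is D#.
An augmented sixth (10 semitones) above D# lands on the letter B, giving B##.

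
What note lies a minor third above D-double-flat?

A third above D lands on the letter F.
A minor third spans 3 semitones, so Dbb moves to pitch class 3. On the letter F that is Fbb.

Fbb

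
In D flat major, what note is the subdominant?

Gb

The Db major scale runs Db Eb F Gb Ab Bb C.
Degree 4 is Gb.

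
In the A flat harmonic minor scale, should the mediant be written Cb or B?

Cb

Each scale degree takes a distinct letter name. Degree 3 of a scale on A must use the letter C.
Cb and B are enharmonically the same pitch, but only Cb uses the letter C, so it is the correct spelling here.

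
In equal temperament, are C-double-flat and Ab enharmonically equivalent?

Two spellings are enharmonically equivalent only if they share a pitch class.
Here Cbb → 10, Ab → 8; 8 ≠ 10, so they are not.

No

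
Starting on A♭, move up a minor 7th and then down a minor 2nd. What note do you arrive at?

A minor seventh up from Ab is Gb (letter G, 10 semitones up).
A minor second down from Gb is F (letter F, 1 semitone down).

F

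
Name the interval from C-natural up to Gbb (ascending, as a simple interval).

doubly diminished fifth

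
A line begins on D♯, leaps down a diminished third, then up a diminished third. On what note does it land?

A diminished third down from D# is B## (letter B, 2 semitones down).
A diminished third up from B## is D# (letter D, 2 semitones up).

D#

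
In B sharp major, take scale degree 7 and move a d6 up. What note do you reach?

Scale degree 7 of B# major is A##.
A diminished sixth (7 semitones) above A## lands on the letter F, giving F#.

F#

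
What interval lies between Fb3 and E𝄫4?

Counting letters F–G–A–B–C–D–E gives a seventh.
Fb→Ebb = 10 semitones, 1 narrower than the major seventh (11), so minor.

minor seventh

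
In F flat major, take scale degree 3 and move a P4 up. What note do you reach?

Db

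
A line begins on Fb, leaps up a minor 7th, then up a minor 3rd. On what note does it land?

Gbb

A minor seventh up from Fb is Ebb (letter E, 10 semitones up).
A minor third up from Ebb is Gbb (letter G, 3 semitones up).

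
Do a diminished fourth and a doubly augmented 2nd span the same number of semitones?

A diminished fourth spans 4 semitones; a doubly augmented second spans 4.
They are enharmonically equivalent.

Yes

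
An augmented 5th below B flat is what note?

Ebb

A fifth below B lands on the letter E.
An augmented fifth spans 8 semitones, so Bb moves to pitch class 2. On the letter E that is Ebb.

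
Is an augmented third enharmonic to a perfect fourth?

An augmented third spans 5 semitones; a perfect fourth spans 5.
They are enharmonically equivalent.

Yes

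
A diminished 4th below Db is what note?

A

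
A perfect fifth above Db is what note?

Ab

A fifth above D lands on the letter A.
A perfect fifth spans 7 semitones, so Db moves to pitch class 8. On the letter A that is Ab.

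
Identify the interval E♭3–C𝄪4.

The letter names run E→C, a span of 5 letter steps, so the interval is some kind of sixth.
Eb to C## is 11 semitones. A major sixth is 9, so 11 makes it doubly augmented.

doubly augmented sixth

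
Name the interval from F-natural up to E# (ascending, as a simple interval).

Counting letters F–G–A–B–C–D–E gives a seventh.
F→E# = 12 semitones, 1 wider than the major seventh (11), so augmented.

augmented seventh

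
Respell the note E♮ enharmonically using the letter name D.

D##

E is pitch class 4. The letter D alone is pitch class 2.
To reach pitch class 4 from D requires an offset of +2 semitones, i.e. double sharp: D##.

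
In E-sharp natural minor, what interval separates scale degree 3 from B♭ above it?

diminished third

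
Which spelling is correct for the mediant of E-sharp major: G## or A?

Each scale degree takes a distinct letter name. Degree 3 of a scale on E must use the letter G.
G## and A are enharmonically the same pitch, but only G## uses the letter G, so it is the correct spelling here.

G##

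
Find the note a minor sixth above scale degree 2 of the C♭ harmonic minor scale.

Bbb

Scale degree 2 of Cb harmonic minor is Db.
A minor sixth (8 semitones) above Db lands on the letter B, giving Bbb.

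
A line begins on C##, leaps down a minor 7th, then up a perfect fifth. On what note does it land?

A minor seventh down from C## is D## (letter D, 10 semitones down).
A perfect fifth up from D## is A## (letter A, 7 semitones up).

A##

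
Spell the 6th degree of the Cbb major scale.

Abb

Degree 6 takes the letter 5 steps above C, which is A.
In major, degree 6 sits 9 semitones above the tonic. Cbb + 9 semitones is pitch class 7, spelled on A as Abb.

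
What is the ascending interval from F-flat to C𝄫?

The letter names run F→C, a span of 4 letter steps, so the interval is some kind of fifth.
Fb to Cbb is 6 semitones. A perfect fifth is 7, so 6 makes it diminished.

diminished fifth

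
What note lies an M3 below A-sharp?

A down a major third is F, so the target letter is F.
From A#, a major third is 4 semitones down: F#.

F#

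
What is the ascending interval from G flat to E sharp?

Counting letters G–A–B–C–D–E gives a sixth.
Gb→E# = 11 semitones, 2 wider than the major sixth (9), so doubly augmented.

doubly augmented sixth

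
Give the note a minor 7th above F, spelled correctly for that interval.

Eb

F up a major seventh is E, so the target letter is E.
From F, a minor seventh is 10 semitones up: Eb.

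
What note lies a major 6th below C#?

E

C down a major sixth is Eb, so the target letter is E.
From C#, a major sixth is 9 semitones down: E.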